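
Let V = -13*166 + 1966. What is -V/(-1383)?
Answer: -64/461 ≈ -0.13883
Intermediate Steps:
V = -192 (V = -2158 + 1966 = -192)
-V/(-1383) = -1*(-192)/(-1383) = 192*(-1/1383) = -64/461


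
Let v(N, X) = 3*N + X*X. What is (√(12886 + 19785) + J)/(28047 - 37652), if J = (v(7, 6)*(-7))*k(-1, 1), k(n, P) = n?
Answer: -399/9605 - √32671/9605 ≈ -0.060359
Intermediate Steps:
v(N, X) = X² + 3*N (v(N, X) = 3*N + X² = X² + 3*N)
J = 399 (J = ((6² + 3*7)*(-7))*(-1) = ((36 + 21)*(-7))*(-1) = (57*(-7))*(-1) = -399*(-1) = 399)
(√(12886 + 19785) + J)/(28047 - 37652) = (√(12886 + 19785) + 399)/(28047 - 37652) = (√32671 + 399)/(-9605) = (399 + √32671)*(-1/9605) = -399/9605 - √32671/9605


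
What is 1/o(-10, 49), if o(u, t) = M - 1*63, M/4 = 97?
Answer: 1/325 ≈ 0.0030769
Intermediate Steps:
M = 388 (M = 4*97 = 388)
o(u, t) = 325 (o(u, t) = 388 - 1*63 = 388 - 63 = 325)
1/o(-10, 49) = 1/325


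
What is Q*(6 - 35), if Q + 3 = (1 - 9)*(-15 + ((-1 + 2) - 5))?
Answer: -4321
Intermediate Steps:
Q = 149 (Q = -3 + (1 - 9)*(-15 + ((-1 + 2) - 5)) = -3 - 8*(-15 + (1 - 5)) = -3 - 8*(-15 - 4) = -3 - 8*(-19) = -3 + 152 = 149)
Q*(6 - 35) = 149*(6 - 35) = 149*(-29) = -4321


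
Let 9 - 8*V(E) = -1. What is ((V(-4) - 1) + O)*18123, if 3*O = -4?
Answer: -78533/4 ≈ -19633.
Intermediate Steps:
O = -4/3 (O = (⅓)*(-4) = -4/3 ≈ -1.3333)
V(E) = 5/4 (V(E) = 9/8 - ⅛*(-1) = 9/8 + ⅛ = 5/4)
((V(-4) - 1) + O)*18123 = ((5/4 - 1) - 4/3)*18123 = (¼ - 4/3)*18123 = -13/12*18123 = -78533/4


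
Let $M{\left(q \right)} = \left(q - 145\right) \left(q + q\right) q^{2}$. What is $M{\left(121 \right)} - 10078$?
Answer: $-85045006$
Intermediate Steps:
$M{\left(q \right)} = 2 q^{3} \left(-145 + q\right)$ ($M{\left(q \right)} = \left(-145 + q\right) 2 q q^{2} = 2 q \left(-145 + q\right) q^{2} = 2 q^{3} \left(-145 + q\right)$)
$M{\left(121 \right)} - 10078 = 2 \cdot 121^{3} \left(-145 + 121\right) - 10078 = 2 \cdot 1771561 \left(-24\right) - 10078 = -85034928 - 10078 = -85045006$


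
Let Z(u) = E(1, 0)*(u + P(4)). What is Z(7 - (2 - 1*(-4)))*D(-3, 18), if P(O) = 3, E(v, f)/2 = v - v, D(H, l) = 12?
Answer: 0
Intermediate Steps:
E(v, f) = 0 (E(v, f) = 2*(v - v) = 2*0 = 0)
Z(u) = 0 (Z(u) = 0*(u + 3) = 0*(3 + u) = 0)
Z(7 - (2 - 1*(-4)))*D(-3, 18) = 0*12 = 0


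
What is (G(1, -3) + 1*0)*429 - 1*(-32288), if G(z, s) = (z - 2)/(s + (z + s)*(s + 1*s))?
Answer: 96721/3 ≈ 32240.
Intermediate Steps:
G(z, s) = (-2 + z)/(s + 2*s*(s + z)) (G(z, s) = (-2 + z)/(s + (s + z)*(s + s)) = (-2 + z)/(s + (s + z)*(2*s)) = (-2 + z)/(s + 2*s*(s + z)))
(G(1, -3) + 1*0)*429 - 1*(-32288) = ((-2 + 1)/((-3)*(1 + 2*(-3) + 2*1)) + 1*0)*429 - 1*(-32288) = (-⅓*(-1)/(1 - 6 + 2) + 0)*429 + 32288 = (-⅓*(-1)/(-3) + 0)*429 + 32288 = (-⅓*(-⅓)*(-1) + 0)*429 + 32288 = (-⅑ + 0)*429 + 32288 = -⅑*429 + 32288 = -143/3 + 32288 = 96721/3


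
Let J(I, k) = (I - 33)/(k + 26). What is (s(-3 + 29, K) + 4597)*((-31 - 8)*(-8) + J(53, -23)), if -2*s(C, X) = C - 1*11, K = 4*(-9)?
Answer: 4387562/3 ≈ 1.4625e+6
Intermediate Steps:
K = -36
J(I, k) = (-33 + I)/(26 + k)
s(C, X) = 11/2 - C/2 (s(C, X) = -(C - 1*11)/2 = -(C - 11)/2 = -(-11 + C)/2 = 11/2 - C/2)
(s(-3 + 29, K) + 4597)*((-31 - 8)*(-8) + J(53, -23)) = ((11/2 - (-3 + 29)/2) + 4597)*((-31 - 8)*(-8) + (-33 + 53)/(26 - 23)) = ((11/2 - 1/2*26) + 4597)*(-39*(-8) + 20/3) = ((11/2 - 13) + 4597)*(312 + (1/3)*20) = (-15/2 + 4597)*(312 + 20/3) = (9179/2)*(956/3) = 4387562/3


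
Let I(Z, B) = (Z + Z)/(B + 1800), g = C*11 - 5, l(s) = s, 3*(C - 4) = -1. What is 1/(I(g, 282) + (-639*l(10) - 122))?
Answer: -3123/20336870 ≈ -0.00015356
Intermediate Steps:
C = 11/3 (C = 4 + (1/3)*(-1) = 4 - 1/3 = 11/3 ≈ 3.6667)
g = 106/3 (g = (11/3)*11 - 5 = 121/3 - 5 = 106/3 ≈ 35.333)
I(Z, B) = 2*Z/(1800 + B) (I(Z, B) = (2*Z)/(1800 + B) = 2*Z/(1800 + B))
1/(I(g, 282) + (-639*l(10) - 122)) = 1/(2*(106/3)/(1800 + 282) + (-639*10 - 122)) = 1/(2*(106/3)/2082 + (-6390 - 122)) = 1/(2*(106/3)*(1/2082) - 6512) = 1/(106/3123 - 6512) = 1/(-20336870/3123) = -3123/20336870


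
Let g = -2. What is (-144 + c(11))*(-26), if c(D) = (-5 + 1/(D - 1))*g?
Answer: 17446/5 ≈ 3489.2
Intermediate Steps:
c(D) = 10 - 2/(-1 + D) (c(D) = (-5 + 1/(D - 1))*(-2) = (-5 + 1/(-1 + D))*(-2) = 10 - 2/(-1 + D))
(-144 + c(11))*(-26) = (-144 + 2*(-6 + 5*11)/(-1 + 11))*(-26) = (-144 + 2*(-6 + 55)/10)*(-26) = (-144 + 2*(1/10)*49)*(-26) = (-144 + 49/5)*(-26) = -671/5*(-26) = 17446/5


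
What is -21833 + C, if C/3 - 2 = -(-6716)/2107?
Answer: -45969341/2107 ≈ -21817.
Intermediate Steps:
C = 32790/2107 (C = 6 + 3*(-(-6716)/2107) = 6 + 3*(-4*(-1679/2107)) = 6 + 3*(6716/2107) = 6 + 20148/2107 = 32790/2107 ≈ 15.562)
-21833 + C = -21833 + 32790/2107 = -45969341/2107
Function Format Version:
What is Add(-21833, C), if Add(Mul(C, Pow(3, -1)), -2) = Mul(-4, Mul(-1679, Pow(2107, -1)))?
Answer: Rational(-45969341, 2107) ≈ -21817.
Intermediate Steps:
C = Rational(32790, 2107) (C = Add(6, Mul(3, Mul(-4, Mul(-1679, Pow(2107, -1))))) = Add(6, Mul(3, Mul(-4, Mul(-1679, Rational(1, 2107))))) = Add(6, Mul(3, Mul(-4, Rational(-1679, 2107)))) = Add(6, Mul(3, Rational(6716, 2107))) = Add(6, Rational(20148, 2107)) = Rational(32790, 2107) ≈ 15.562)
Add(-21833, C) = Add(-21833, Rational(32790, 2107)) = Rational(-45969341, 2107)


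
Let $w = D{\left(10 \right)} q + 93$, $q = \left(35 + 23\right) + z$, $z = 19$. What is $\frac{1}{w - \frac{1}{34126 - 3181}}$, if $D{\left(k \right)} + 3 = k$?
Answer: $\frac{30945}{19557239} \approx 0.0015823$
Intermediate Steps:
$D{\left(k \right)} = -3 + k$
$q = 77$ ($q = \left(35 + 23\right) + 19 = 58 + 19 = 77$)
$w = 632$ ($w = \left(-3 + 10\right) 77 + 93 = 7 \cdot 77 + 93 = 539 + 93 = 632$)
$\frac{1}{w - \frac{1}{34126 - 3181}} = \frac{1}{632 - \frac{1}{34126 - 3181}} = \frac{1}{632 - \frac{1}{30945}} = \frac{1}{\frac{19557239}{30945}} = \frac{30945}{19557239}$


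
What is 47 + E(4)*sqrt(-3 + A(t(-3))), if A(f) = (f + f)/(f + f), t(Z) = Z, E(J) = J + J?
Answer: 47 + 8*I*sqrt(2) ≈ 47.0 + 11.314*I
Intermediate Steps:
E(J) = 2*J
A(f) = 1 (A(f) = (2*f)/((2*f)) = (2*f)*(1/(2*f)) = 1)
47 + E(4)*sqrt(-3 + A(t(-3))) = 47 + (2*4)*sqrt(-3 + 1) = 47 + 8*sqrt(-2) = 47 + 8*(I*sqrt(2)) = 47 + 8*I*sqrt(2)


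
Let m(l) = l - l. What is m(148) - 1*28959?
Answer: -28959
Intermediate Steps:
m(l) = 0
m(148) - 1*28959 = 0 - 1*28959 = 0 - 28959 = -28959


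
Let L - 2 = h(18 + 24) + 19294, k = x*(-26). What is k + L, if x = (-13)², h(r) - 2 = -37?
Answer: 14867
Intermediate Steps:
h(r) = -35 (h(r) = 2 - 37 = -35)
x = 169
k = -4394 (k = 169*(-26) = -4394)
L = 19261 (L = 2 + (-35 + 19294) = 2 + 19259 = 19261)
k + L = -4394 + 19261 = 14867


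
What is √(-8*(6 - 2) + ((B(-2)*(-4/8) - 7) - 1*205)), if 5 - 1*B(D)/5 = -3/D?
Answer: I*√1011/2 ≈ 15.898*I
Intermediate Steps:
B(D) = 25 + 15/D (B(D) = 25 - (-15)/D = 25 + 15/D)
√(-8*(6 - 2) + ((B(-2)*(-4/8) - 7) - 1*205)) = √(-8*(6 - 2) + (((25 + 15/(-2))*(-4/8) - 7) - 1*205)) = √(-8*4 + (((25 + 15*(-½))*(-4*⅛) - 7) - 205)) = √(-32 + (((25 - 15/2)*(-½) - 7) - 205)) = √(-32 + (((35/2)*(-½) - 7) - 205)) = √(-32 + ((-35/4 - 7) - 205)) = √(-32 + (-63/4 - 205)) = √(-32 - 883/4) = √(-1011/4) = I*√1011/2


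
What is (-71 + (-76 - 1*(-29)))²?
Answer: 13924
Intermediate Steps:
(-71 + (-76 - 1*(-29)))² = (-71 + (-76 + 29))² = (-71 - 47)² = (-118)² = 13924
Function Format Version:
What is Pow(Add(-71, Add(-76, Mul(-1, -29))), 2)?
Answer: 13924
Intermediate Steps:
Pow(Add(-71, Add(-76, Mul(-1, -29))), 2) = Pow(Add(-71, Add(-76, 29)), 2) = Pow(Add(-71, -47), 2) = Pow(-118, 2) = 13924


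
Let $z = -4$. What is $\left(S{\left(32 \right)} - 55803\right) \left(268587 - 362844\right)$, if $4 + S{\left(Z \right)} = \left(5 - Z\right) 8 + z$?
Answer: $5280936939$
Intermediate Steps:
$S{\left(Z \right)} = 32 - 8 Z$ ($S{\left(Z \right)} = -4 + \left(\left(5 - Z\right) 8 - 4\right) = -4 - \left(-36 + 8 Z\right) = 32 - 8 Z$)
$\left(S{\left(32 \right)} - 55803\right) \left(268587 - 362844\right) = \left(\left(32 - 256\right) - 55803\right) \left(268587 - 362844\right) = \left(\left(32 - 256\right) - 55803\right) \left(-94257\right) = \left(-224 - 55803\right) \left(-94257\right) = \left(-56027\right) \left(-94257\right) = 5280936939$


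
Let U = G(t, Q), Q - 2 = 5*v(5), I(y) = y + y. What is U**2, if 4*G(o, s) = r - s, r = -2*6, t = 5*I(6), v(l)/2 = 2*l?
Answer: 3249/4 ≈ 812.25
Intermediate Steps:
v(l) = 4*l (v(l) = 2*(2*l) = 4*l)
I(y) = 2*y
Q = 102 (Q = 2 + 5*(4*5) = 2 + 5*20 = 2 + 100 = 102)
t = 60 (t = 5*(2*6) = 5*12 = 60)
r = -12
G(o, s) = -3 - s/4 (G(o, s) = (-12 - s)/4 = -3 - s/4)
U = -57/2 (U = -3 - 1/4*102 = -3 - 51/2 = -57/2 ≈ -28.500)
U**2 = (-57/2)**2 = 3249/4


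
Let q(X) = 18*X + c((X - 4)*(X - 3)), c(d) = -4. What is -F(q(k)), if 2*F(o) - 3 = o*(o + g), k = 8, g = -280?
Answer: 19597/2 ≈ 9798.5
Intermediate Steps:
q(X) = -4 + 18*X (q(X) = 18*X - 4 = -4 + 18*X)
F(o) = 3/2 + o*(-280 + o)/2 (F(o) = 3/2 + (o*(o - 280))/2 = 3/2 + (o*(-280 + o))/2 = 3/2 + o*(-280 + o)/2)
-F(q(k)) = -(3/2 + (-4 + 18*8)²/2 - 140*(-4 + 18*8)) = -(3/2 + (-4 + 144)²/2 - 140*(-4 + 144)) = -(3/2 + (½)*140² - 140*140) = -(3/2 + (½)*19600 - 19600) = -(3/2 + 9800 - 19600) = -1*(-19597/2) = 19597/2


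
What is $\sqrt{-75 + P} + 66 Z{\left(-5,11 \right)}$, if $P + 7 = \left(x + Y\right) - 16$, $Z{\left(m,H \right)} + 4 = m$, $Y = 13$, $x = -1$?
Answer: $-594 + i \sqrt{86} \approx -594.0 + 9.2736 i$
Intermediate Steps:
$Z{\left(m,H \right)} = -4 + m$
$P = -11$ ($P = -7 + \left(\left(-1 + 13\right) - 16\right) = -7 + \left(12 - 16\right) = -7 - 4 = -11$)
$\sqrt{-75 + P} + 66 Z{\left(-5,11 \right)} = \sqrt{-75 - 11} + 66 \left(-4 - 5\right) = \sqrt{-86} + 66 \left(-9\right) = i \sqrt{86} - 594 = -594 + i \sqrt{86}$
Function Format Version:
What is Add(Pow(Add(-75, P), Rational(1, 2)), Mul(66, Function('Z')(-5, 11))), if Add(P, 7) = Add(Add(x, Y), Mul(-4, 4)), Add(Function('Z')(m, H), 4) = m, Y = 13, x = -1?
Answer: Add(-594, Mul(I, Pow(86, Rational(1, 2)))) ≈ Add(-594.00, Mul(9.2736, I))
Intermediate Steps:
Function('Z')(m, H) = Add(-4, m)
P = -11 (P = Add(-7, Add(Add(-1, 13), Mul(-4, 4))) = Add(-7, Add(12, -16)) = Add(-7, -4) = -11)
Add(Pow(Add(-75, P), Rational(1, 2)), Mul(66, Function('Z')(-5, 11))) = Add(Pow(Add(-75, -11), Rational(1, 2)), Mul(66, Add(-4, -5))) = Add(Pow(-86, Rational(1, 2)), Mul(66, -9)) = Add(Mul(I, Pow(86, Rational(1, 2))), -594) = Add(-594, Mul(I, Pow(86, Rational(1, 2))))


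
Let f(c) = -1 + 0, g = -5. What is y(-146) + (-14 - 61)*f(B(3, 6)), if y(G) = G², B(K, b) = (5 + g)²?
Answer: 21391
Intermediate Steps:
B(K, b) = 0 (B(K, b) = (5 - 5)² = 0² = 0)
f(c) = -1
y(-146) + (-14 - 61)*f(B(3, 6)) = (-146)² + (-14 - 61)*(-1) = 21316 - 75*(-1) = 21316 + 75 = 21391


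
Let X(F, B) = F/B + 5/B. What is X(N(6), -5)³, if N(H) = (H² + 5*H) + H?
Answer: -456533/125 ≈ -3652.3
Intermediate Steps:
N(H) = H² + 6*H
X(F, B) = 5/B + F/B
X(N(6), -5)³ = ((5 + 6*(6 + 6))/(-5))³ = (-(5 + 6*12)/5)³ = (-(5 + 72)/5)³ = (-⅕*77)³ = (-77/5)³ = -456533/125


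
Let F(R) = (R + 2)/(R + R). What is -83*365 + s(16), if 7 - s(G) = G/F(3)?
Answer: -151536/5 ≈ -30307.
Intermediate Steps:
F(R) = (2 + R)/(2*R) (F(R) = (2 + R)/((2*R)) = (2 + R)*(1/(2*R)) = (2 + R)/(2*R))
s(G) = 7 - 6*G/5 (s(G) = 7 - G/((½)*(2 + 3)/3) = 7 - G/((½)*(⅓)*5) = 7 - G/⅚ = 7 - G*6/5 = 7 - 6*G/5)
-83*365 + s(16) = -83*365 + (7 - 6/5*16) = -30295 + (7 - 96/5) = -30295 - 61/5 = -151536/5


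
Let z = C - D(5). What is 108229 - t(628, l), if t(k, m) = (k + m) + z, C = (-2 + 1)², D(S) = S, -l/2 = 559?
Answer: 108723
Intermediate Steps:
l = -1118 (l = -2*559 = -1118)
C = 1 (C = (-1)² = 1)
z = -4 (z = 1 - 1*5 = 1 - 5 = -4)
t(k, m) = -4 + k + m (t(k, m) = (k + m) - 4 = -4 + k + m)
108229 - t(628, l) = 108229 - (-4 + 628 - 1118) = 108229 - 1*(-494) = 108229 + 494 = 108723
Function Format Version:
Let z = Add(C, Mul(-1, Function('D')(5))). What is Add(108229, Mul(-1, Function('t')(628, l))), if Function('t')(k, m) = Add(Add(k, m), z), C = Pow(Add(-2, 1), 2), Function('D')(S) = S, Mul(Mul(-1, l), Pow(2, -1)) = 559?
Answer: 108723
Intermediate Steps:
l = -1118 (l = Mul(-2, 559) = -1118)
C = 1 (C = Pow(-1, 2) = 1)
z = -4 (z = Add(1, Mul(-1, 5)) = Add(1, -5) = -4)
Function('t')(k, m) = Add(-4, k, m) (Function('t')(k, m) = Add(Add(k, m), -4) = Add(-4, k, m))
Add(108229, Mul(-1, Function('t')(628, l))) = Add(108229, Mul(-1, Add(-4, 628, -1118))) = Add(108229, Mul(-1, -494)) = Add(108229, 494) = 108723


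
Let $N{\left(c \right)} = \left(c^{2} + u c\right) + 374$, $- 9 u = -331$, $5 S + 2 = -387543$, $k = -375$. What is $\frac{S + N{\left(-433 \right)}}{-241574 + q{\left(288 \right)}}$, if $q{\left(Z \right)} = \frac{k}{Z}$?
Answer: $- \frac{27195616}{69573687} \approx -0.39089$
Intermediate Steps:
$S = -77509$ ($S = - \frac{2}{5} + \frac{1}{5} \left(-387543\right) = - \frac{2}{5} - \frac{387543}{5} = -77509$)
$u = \frac{331}{9}$ ($u = \left(- \frac{1}{9}\right) \left(-331\right) = \frac{331}{9} \approx 36.778$)
$q{\left(Z \right)} = - \frac{375}{Z}$
$N{\left(c \right)} = 374 + c^{2} + \frac{331 c}{9}$ ($N{\left(c \right)} = \left(c^{2} + \frac{331 c}{9}\right) + 374 = 374 + c^{2} + \frac{331 c}{9}$)
$\frac{S + N{\left(-433 \right)}}{-241574 + q{\left(288 \right)}} = \frac{-77509 + \left(374 + \left(-433\right)^{2} + \frac{331}{9} \left(-433\right)\right)}{-241574 - \frac{375}{288}} = \frac{-77509 + \left(374 + 187489 - \frac{143323}{9}\right)}{-241574 - \frac{125}{96}} = \frac{-77509 + \frac{1547444}{9}}{-241574 - \frac{125}{96}} = \frac{849863}{9 \left(- \frac{23191229}{96}\right)} = \frac{849863}{9} \left(- \frac{96}{23191229}\right) = - \frac{27195616}{69573687}$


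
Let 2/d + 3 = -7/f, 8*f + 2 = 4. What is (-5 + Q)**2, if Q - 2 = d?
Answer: 9025/961 ≈ 9.3913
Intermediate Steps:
f = 1/4 (f = -1/4 + (1/8)*4 = -1/4 + 1/2 = 1/4 ≈ 0.25000)
d = -2/31 (d = 2/(-3 - 7/1/4) = 2/(-3 - 7*4) = 2/(-3 - 28) = 2/(-31) = 2*(-1/31) = -2/31 ≈ -0.064516)
Q = 60/31 (Q = 2 - 2/31 = 60/31 ≈ 1.9355)
(-5 + Q)**2 = (-5 + 60/31)**2 = (-95/31)**2 = 9025/961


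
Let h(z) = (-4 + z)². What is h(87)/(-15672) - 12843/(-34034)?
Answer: -16592365/266690424 ≈ -0.062216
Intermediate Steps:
h(87)/(-15672) - 12843/(-34034) = (-4 + 87)²/(-15672) - 12843/(-34034) = 83²*(-1/15672) - 12843*(-1/34034) = 6889*(-1/15672) + 12843/34034 = -6889/15672 + 12843/34034 = -16592365/266690424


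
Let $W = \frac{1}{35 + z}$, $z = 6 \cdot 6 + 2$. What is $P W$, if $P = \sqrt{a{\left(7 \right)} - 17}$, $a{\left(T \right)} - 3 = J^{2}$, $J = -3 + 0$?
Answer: $\frac{i \sqrt{5}}{73} \approx 0.030631 i$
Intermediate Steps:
$J = -3$
$a{\left(T \right)} = 12$ ($a{\left(T \right)} = 3 + \left(-3\right)^{2} = 3 + 9 = 12$)
$z = 38$ ($z = 36 + 2 = 38$)
$W = \frac{1}{73}$ ($W = \frac{1}{35 + 38} = \frac{1}{73} \approx 0.013699$)
$P = i \sqrt{5}$ ($P = \sqrt{12 - 17} = \sqrt{-5} = i \sqrt{5} \approx 2.2361 i$)
$P W = i \sqrt{5} \cdot \frac{1}{73} = \frac{i \sqrt{5}}{73}$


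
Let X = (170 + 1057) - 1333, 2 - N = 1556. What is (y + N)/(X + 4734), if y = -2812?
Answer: -2183/2314 ≈ -0.94339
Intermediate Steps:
N = -1554 (N = 2 - 1*1556 = 2 - 1556 = -1554)
X = -106 (X = 1227 - 1333 = -106)
(y + N)/(X + 4734) = (-2812 - 1554)/(-106 + 4734) = -4366/4628 = -4366*1/4628 = -2183/2314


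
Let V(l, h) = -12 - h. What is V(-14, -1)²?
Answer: 121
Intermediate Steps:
V(-14, -1)² = (-12 - 1*(-1))² = (-12 + 1)² = (-11)² = 121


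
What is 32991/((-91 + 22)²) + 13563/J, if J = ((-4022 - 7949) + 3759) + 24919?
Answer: 68417120/8838003 ≈ 7.7412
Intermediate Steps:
J = 16707 (J = (-11971 + 3759) + 24919 = -8212 + 24919 = 16707)
32991/((-91 + 22)²) + 13563/J = 32991/((-91 + 22)²) + 13563/16707 = 32991/((-69)²) + 13563*(1/16707) = 32991/4761 + 4521/5569 = 32991*(1/4761) + 4521/5569 = 10997/1587 + 4521/5569 = 68417120/8838003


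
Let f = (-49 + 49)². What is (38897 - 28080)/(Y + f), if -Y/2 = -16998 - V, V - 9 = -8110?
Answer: 10817/17794 ≈ 0.60790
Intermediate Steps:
V = -8101 (V = 9 - 8110 = -8101)
Y = 17794 (Y = -2*(-16998 - 1*(-8101)) = -2*(-16998 + 8101) = -2*(-8897) = 17794)
f = 0 (f = 0² = 0)
(38897 - 28080)/(Y + f) = (38897 - 28080)/(17794 + 0) = 10817/17794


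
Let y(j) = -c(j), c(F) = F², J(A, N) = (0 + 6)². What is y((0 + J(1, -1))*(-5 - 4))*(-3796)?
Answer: 398488896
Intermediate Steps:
J(A, N) = 36 (J(A, N) = 6² = 36)
y(j) = -j²
y((0 + J(1, -1))*(-5 - 4))*(-3796) = -((0 + 36)*(-5 - 4))²*(-3796) = -(36*(-9))²*(-3796) = -1*(-324)²*(-3796) = -1*104976*(-3796) = -104976*(-3796) = 398488896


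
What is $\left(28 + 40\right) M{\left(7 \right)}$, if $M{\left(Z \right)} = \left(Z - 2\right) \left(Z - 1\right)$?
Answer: $2040$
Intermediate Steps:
$M{\left(Z \right)} = \left(-1 + Z\right) \left(-2 + Z\right)$ ($M{\left(Z \right)} = \left(-2 + Z\right) \left(-1 + Z\right) = \left(-1 + Z\right) \left(-2 + Z\right)$)
$\left(28 + 40\right) M{\left(7 \right)} = \left(28 + 40\right) \left(2 + 7^{2} - 21\right) = 68 \left(2 + 49 - 21\right) = 68 \cdot 30 = 2040$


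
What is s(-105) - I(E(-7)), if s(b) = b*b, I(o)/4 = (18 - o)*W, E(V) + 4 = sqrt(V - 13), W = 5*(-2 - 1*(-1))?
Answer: 11465 - 40*I*sqrt(5) ≈ 11465.0 - 89.443*I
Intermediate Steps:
W = -5 (W = 5*(-2 + 1) = 5*(-1) = -5)
E(V) = -4 + sqrt(-13 + V) (E(V) = -4 + sqrt(V - 13) = -4 + sqrt(-13 + V))
I(o) = -360 + 20*o (I(o) = 4*((18 - o)*(-5)) = 4*(-90 + 5*o) = -360 + 20*o)
s(b) = b**2
s(-105) - I(E(-7)) = (-105)**2 - (-360 + 20*(-4 + sqrt(-13 - 7))) = 11025 - (-360 + 20*(-4 + sqrt(-20))) = 11025 - (-360 + 20*(-4 + 2*I*sqrt(5))) = 11025 - (-360 + (-80 + 40*I*sqrt(5))) = 11025 - (-440 + 40*I*sqrt(5)) = 11025 + (440 - 40*I*sqrt(5)) = 11465 - 40*I*sqrt(5)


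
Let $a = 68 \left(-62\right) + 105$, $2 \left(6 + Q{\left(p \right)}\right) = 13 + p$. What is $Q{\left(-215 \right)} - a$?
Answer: $4004$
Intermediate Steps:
$Q{\left(p \right)} = \frac{1}{2} + \frac{p}{2}$ ($Q{\left(p \right)} = -6 + \frac{13 + p}{2} = -6 + \left(\frac{13}{2} + \frac{p}{2}\right) = \frac{1}{2} + \frac{p}{2}$)
$a = -4111$ ($a = -4216 + 105 = -4111$)
$Q{\left(-215 \right)} - a = \left(\frac{1}{2} + \frac{1}{2} \left(-215\right)\right) - -4111 = \left(\frac{1}{2} - \frac{215}{2}\right) + 4111 = -107 + 4111 = 4004$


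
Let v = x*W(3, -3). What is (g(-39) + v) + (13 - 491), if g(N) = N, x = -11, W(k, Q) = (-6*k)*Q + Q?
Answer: -1078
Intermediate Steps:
W(k, Q) = Q - 6*Q*k (W(k, Q) = -6*Q*k + Q = Q - 6*Q*k)
v = -561 (v = -(-33)*(1 - 6*3) = -(-33)*(1 - 18) = -(-33)*(-17) = -11*51 = -561)
(g(-39) + v) + (13 - 491) = (-39 - 561) + (13 - 491) = -600 - 478 = -1078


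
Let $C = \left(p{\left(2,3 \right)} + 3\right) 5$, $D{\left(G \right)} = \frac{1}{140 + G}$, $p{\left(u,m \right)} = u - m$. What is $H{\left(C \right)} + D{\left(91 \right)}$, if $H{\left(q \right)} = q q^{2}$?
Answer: $\frac{231001}{231} \approx 1000.0$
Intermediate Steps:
$C = 10$ ($C = \left(\left(2 - 3\right) + 3\right) 5 = \left(-1 + 3\right) 5 = 2 \cdot 5 = 10$)
$H{\left(q \right)} = q^{3}$
$H{\left(C \right)} + D{\left(91 \right)} = 10^{3} + \frac{1}{140 + 91} = 1000 + \frac{1}{231} = \frac{231001}{231}$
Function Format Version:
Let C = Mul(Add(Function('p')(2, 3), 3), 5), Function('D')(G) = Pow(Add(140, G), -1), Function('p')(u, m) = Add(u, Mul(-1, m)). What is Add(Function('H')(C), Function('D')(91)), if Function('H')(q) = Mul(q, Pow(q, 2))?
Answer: Rational(231001, 231) ≈ 1000.0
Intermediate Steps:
C = 10 (C = Mul(Add(Add(2, Mul(-1, 3)), 3), 5) = Mul(Add(Add(2, -3), 3), 5) = Mul(Add(-1, 3), 5) = Mul(2, 5) = 10)
Function('H')(q) = Pow(q, 3)
Add(Function('H')(C), Function('D')(91)) = Add(Pow(10, 3), Pow(Add(140, 91), -1)) = Add(1000, Pow(231, -1)) = Add(1000, Rational(1, 231)) = Rational(231001, 231)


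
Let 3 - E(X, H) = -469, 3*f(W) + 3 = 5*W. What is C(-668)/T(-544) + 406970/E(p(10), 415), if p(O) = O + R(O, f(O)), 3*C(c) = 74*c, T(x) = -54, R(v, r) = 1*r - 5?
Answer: 22315261/19116 ≈ 1167.4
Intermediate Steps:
f(W) = -1 + 5*W/3 (f(W) = -1 + (5*W)/3 = -1 + 5*W/3)
R(v, r) = -5 + r (R(v, r) = r - 5 = -5 + r)
C(c) = 74*c/3 (C(c) = (74*c)/3 = 74*c/3)
p(O) = -6 + 8*O/3 (p(O) = O + (-5 + (-1 + 5*O/3)) = O + (-6 + 5*O/3) = -6 + 8*O/3)
E(X, H) = 472 (E(X, H) = 3 - 1*(-469) = 3 + 469 = 472)
C(-668)/T(-544) + 406970/E(p(10), 415) = ((74/3)*(-668))/(-54) + 406970/472 = -49432/3*(-1/54) + 406970*(1/472) = 24716/81 + 203485/236 = 22315261/19116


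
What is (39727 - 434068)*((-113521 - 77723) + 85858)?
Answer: 41558020626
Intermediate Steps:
(39727 - 434068)*((-113521 - 77723) + 85858) = -394341*(-191244 + 85858) = -394341*(-105386) = 41558020626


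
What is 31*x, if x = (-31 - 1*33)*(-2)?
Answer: 3968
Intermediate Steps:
x = 128 (x = (-31 - 33)*(-2) = -64*(-2) = 128)
31*x = 31*128 = 3968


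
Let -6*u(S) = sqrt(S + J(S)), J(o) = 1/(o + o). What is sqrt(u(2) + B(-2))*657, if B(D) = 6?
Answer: 657*sqrt(23)/2 ≈ 1575.4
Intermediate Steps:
J(o) = 1/(2*o)
u(S) = -sqrt(S + 1/(2*S))/6
sqrt(u(2) + B(-2))*657 = sqrt(-sqrt(2/2 + 4*2)/12 + 6)*657 = sqrt(-sqrt(2*(1/2) + 8)/12 + 6)*657 = sqrt(-sqrt(1 + 8)/12 + 6)*657 = sqrt(-sqrt(9)/12 + 6)*657 = sqrt(-1/12*3 + 6)*657 = sqrt(-1/4 + 6)*657 = sqrt(23/4)*657 = (sqrt(23)/2)*657 = 657*sqrt(23)/2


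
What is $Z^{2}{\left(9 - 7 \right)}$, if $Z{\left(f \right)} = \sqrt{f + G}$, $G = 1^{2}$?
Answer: $3$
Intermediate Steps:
$G = 1$
$Z{\left(f \right)} = \sqrt{1 + f}$ ($Z{\left(f \right)} = \sqrt{f + 1} = \sqrt{1 + f}$)
$Z^{2}{\left(9 - 7 \right)} = \left(\sqrt{1 + \left(9 - 7\right)}\right)^{2} = \left(\sqrt{1 + 2}\right)^{2} = \left(\sqrt{3}\right)^{2} = 3$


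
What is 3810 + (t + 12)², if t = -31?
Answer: 4171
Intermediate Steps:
3810 + (t + 12)² = 3810 + (-31 + 12)² = 3810 + (-19)² = 3810 + 361 = 4171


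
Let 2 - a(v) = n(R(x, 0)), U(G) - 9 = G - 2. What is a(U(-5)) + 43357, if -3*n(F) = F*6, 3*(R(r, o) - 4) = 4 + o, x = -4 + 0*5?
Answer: 130109/3 ≈ 43370.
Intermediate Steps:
x = -4 (x = -4 + 0 = -4)
U(G) = 7 + G (U(G) = 9 + (G - 2) = 9 + (-2 + G) = 7 + G)
R(r, o) = 16/3 + o/3 (R(r, o) = 4 + (4 + o)/3 = 4 + (4/3 + o/3) = 16/3 + o/3)
n(F) = -2*F (n(F) = -F*6/3 = -2*F)
a(v) = 38/3 (a(v) = 2 - (-2)*(16/3 + (1/3)*0) = 2 - (-2)*(16/3 + 0) = 2 - (-2)*16/3 = 2 - 1*(-32/3) = 2 + 32/3 = 38/3)
a(U(-5)) + 43357 = 38/3 + 43357 = 130109/3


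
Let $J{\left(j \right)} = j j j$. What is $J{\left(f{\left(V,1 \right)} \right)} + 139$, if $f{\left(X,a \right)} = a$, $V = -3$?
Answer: $140$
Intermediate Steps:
$J{\left(j \right)} = j^{3}$ ($J{\left(j \right)} = j^{2} j = j^{3}$)
$J{\left(f{\left(V,1 \right)} \right)} + 139 = 1^{3} + 139 = 1 + 139 = 140$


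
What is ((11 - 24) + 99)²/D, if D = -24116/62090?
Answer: -114804410/6029 ≈ -19042.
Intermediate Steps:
D = -12058/31045 (D = -24116*1/62090 = -12058/31045 ≈ -0.38840)
((11 - 24) + 99)²/D = ((11 - 24) + 99)²/(-12058/31045) = (-13 + 99)²*(-31045/12058) = 86²*(-31045/12058) = 7396*(-31045/12058) = -114804410/6029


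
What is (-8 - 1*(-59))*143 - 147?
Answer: 7146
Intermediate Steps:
(-8 - 1*(-59))*143 - 147 = (-8 + 59)*143 - 147 = 51*143 - 147 = 7293 - 147 = 7146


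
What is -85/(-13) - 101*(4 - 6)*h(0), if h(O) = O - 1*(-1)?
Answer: 2711/13 ≈ 208.54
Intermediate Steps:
h(O) = 1 + O (h(O) = O + 1 = 1 + O)
-85/(-13) - 101*(4 - 6)*h(0) = -85/(-13) - 101*(4 - 6)*(1 + 0) = -85*(-1/13) - (-202) = 85/13 - 101*(-2) = 85/13 + 202 = 2711/13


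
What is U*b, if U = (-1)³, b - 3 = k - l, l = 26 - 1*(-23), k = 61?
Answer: -15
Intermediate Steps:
l = 49 (l = 26 + 23 = 49)
b = 15 (b = 3 + (61 - 1*49) = 3 + (61 - 49) = 3 + 12 = 15)
U = -1
U*b = -1*15 = -15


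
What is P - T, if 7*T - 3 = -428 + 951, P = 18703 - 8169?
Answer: 73212/7 ≈ 10459.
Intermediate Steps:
P = 10534
T = 526/7 (T = 3/7 + (-428 + 951)/7 = 3/7 + (⅐)*523 = 3/7 + 523/7 = 526/7 ≈ 75.143)
P - T = 10534 - 1*526/7 = 10534 - 526/7 = 73212/7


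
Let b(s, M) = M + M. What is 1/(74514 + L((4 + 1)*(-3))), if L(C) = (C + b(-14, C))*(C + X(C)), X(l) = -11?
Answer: 1/75684 ≈ 1.3213e-5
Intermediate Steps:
b(s, M) = 2*M
L(C) = 3*C*(-11 + C) (L(C) = (C + 2*C)*(C - 11) = (3*C)*(-11 + C) = 3*C*(-11 + C))
1/(74514 + L((4 + 1)*(-3))) = 1/(74514 + 3*((4 + 1)*(-3))*(-11 + (4 + 1)*(-3))) = 1/(74514 + 3*(5*(-3))*(-11 + 5*(-3))) = 1/(74514 + 3*(-15)*(-11 - 15)) = 1/(74514 + 3*(-15)*(-26)) = 1/(74514 + 1170) = 1/75684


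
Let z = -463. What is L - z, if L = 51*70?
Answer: 4033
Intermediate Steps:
L = 3570
L - z = 3570 - 1*(-463) = 3570 + 463 = 4033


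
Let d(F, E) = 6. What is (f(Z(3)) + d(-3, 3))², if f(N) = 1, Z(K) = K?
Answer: 49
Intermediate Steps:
(f(Z(3)) + d(-3, 3))² = (1 + 6)² = 7² = 49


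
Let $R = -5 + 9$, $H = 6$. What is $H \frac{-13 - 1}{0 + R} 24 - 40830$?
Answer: $-41334$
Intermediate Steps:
$R = 4$
$H \frac{-13 - 1}{0 + R} 24 - 40830 = 6 \frac{-13 - 1}{0 + 4} \cdot 24 - 40830 = 6 \left(- \frac{14}{4}\right) 24 - 40830 = 6 \left(\left(-14\right) \frac{1}{4}\right) 24 - 40830 = 6 \left(- \frac{7}{2}\right) 24 - 40830 = \left(-21\right) 24 - 40830 = -504 - 40830 = -41334$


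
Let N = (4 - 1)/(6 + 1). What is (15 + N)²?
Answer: 11664/49 ≈ 238.04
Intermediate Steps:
N = 3/7 ≈ 0.42857
(15 + N)² = (15 + 3/7)² = (108/7)² = 11664/49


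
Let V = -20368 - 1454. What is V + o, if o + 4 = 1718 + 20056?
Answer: -52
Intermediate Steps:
V = -21822
o = 21770 (o = -4 + (1718 + 20056) = -4 + 21774 = 21770)
V + o = -21822 + 21770 = -52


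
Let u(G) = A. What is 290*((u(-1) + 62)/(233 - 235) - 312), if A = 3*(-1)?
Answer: -99035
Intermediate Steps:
A = -3
u(G) = -3
290*((u(-1) + 62)/(233 - 235) - 312) = 290*((-3 + 62)/(233 - 235) - 312) = 290*(59/(-2) - 312) = 290*(59*(-1/2) - 312) = 290*(-59/2 - 312) = 290*(-683/2) = -99035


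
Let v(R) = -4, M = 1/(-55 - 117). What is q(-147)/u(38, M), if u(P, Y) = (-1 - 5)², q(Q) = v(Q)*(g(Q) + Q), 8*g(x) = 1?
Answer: 1175/72 ≈ 16.319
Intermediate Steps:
g(x) = ⅛ (g(x) = (⅛)*1 = ⅛)
M = -1/172 (M = 1/(-172) = -1/172 ≈ -0.0058140)
q(Q) = -½ - 4*Q (q(Q) = -4*(⅛ + Q) = -½ - 4*Q)
u(P, Y) = 36 (u(P, Y) = (-6)² = 36)
q(-147)/u(38, M) = (-½ - 4*(-147))/36 = (-½ + 588)*(1/36) = (1175/2)*(1/36) = 1175/72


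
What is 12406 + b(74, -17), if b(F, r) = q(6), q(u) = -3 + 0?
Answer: 12403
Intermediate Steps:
q(u) = -3
b(F, r) = -3
12406 + b(74, -17) = 12406 - 3 = 12403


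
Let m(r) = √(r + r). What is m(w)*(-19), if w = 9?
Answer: -57*√2 ≈ -80.610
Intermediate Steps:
m(r) = √2*√r (m(r) = √(2*r) = √2*√r)
m(w)*(-19) = (√2*√9)*(-19) = (√2*3)*(-19) = (3*√2)*(-19) = -57*√2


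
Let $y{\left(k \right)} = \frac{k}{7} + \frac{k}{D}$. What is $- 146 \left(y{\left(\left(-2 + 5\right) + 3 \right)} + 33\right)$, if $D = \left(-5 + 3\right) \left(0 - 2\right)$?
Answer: $- \frac{36135}{7} \approx -5162.1$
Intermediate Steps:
$D = 4$ ($D = \left(-2\right) \left(-2\right) = 4$)
$y{\left(k \right)} = \frac{11 k}{28}$ ($y{\left(k \right)} = \frac{k}{7} + \frac{k}{4} = \frac{11 k}{28}$)
$- 146 \left(y{\left(\left(-2 + 5\right) + 3 \right)} + 33\right) = - 146 \left(\frac{11 \left(\left(-2 + 5\right) + 3\right)}{28} + 33\right) = - 146 \left(\frac{11 \left(3 + 3\right)}{28} + 33\right) = - 146 \left(\frac{11}{28} \cdot 6 + 33\right) = - 146 \left(\frac{33}{14} + 33\right) = \left(-146\right) \frac{495}{14} = - \frac{36135}{7}$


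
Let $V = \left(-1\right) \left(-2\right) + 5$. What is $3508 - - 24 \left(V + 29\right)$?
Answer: $4372$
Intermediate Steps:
$V = 7$ ($V = 2 + 5 = 7$)
$3508 - - 24 \left(V + 29\right) = 3508 - - 24 \left(7 + 29\right) = 3508 - \left(-24\right) 36 = 3508 - -864 = 3508 + 864 = 4372$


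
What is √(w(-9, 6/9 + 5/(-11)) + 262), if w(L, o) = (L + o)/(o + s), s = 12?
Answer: 4*√2652143/403 ≈ 16.164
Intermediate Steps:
w(L, o) = (L + o)/(12 + o) (w(L, o) = (L + o)/(o + 12) = (L + o)/(12 + o))
√(w(-9, 6/9 + 5/(-11)) + 262) = √((-9 + (6/9 + 5/(-11)))/(12 + (6/9 + 5/(-11))) + 262) = √((-9 + (6*(⅑) + 5*(-1/11)))/(12 + (6*(⅑) + 5*(-1/11))) + 262) = √((-9 + (⅔ - 5/11))/(12 + (⅔ - 5/11)) + 262) = √((-9 + 7/33)/(12 + 7/33) + 262) = √(-290/33/(403/33) + 262) = √((33/403)*(-290/33) + 262) = √(-290/403 + 262) = √(105296/403) = 4*√2652143/403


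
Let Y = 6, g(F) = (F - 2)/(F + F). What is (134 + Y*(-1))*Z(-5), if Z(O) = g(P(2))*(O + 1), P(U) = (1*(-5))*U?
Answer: -1536/5 ≈ -307.20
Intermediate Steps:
P(U) = -5*U
g(F) = (-2 + F)/(2*F) (g(F) = (-2 + F)/((2*F)) = (-2 + F)*(1/(2*F)) = (-2 + F)/(2*F))
Z(O) = 3/5 + 3*O/5 (Z(O) = ((-2 - 5*2)/(2*((-5*2))))*(O + 1) = ((1/2)*(-2 - 10)/(-10))*(1 + O) = ((1/2)*(-1/10)*(-12))*(1 + O) = 3*(1 + O)/5 = 3/5 + 3*O/5)
(134 + Y*(-1))*Z(-5) = (134 + 6*(-1))*(3/5 + (3/5)*(-5)) = (134 - 6)*(3/5 - 3) = 128*(-12/5) = -1536/5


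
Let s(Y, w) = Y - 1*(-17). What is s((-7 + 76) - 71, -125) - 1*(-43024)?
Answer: 43039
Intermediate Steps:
s(Y, w) = 17 + Y (s(Y, w) = Y + 17 = 17 + Y)
s((-7 + 76) - 71, -125) - 1*(-43024) = (17 + ((-7 + 76) - 71)) - 1*(-43024) = (17 + (69 - 71)) + 43024 = (17 - 2) + 43024 = 15 + 43024 = 43039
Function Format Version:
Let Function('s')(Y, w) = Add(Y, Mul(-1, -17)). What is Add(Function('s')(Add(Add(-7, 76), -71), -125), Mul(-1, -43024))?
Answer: 43039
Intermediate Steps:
Function('s')(Y, w) = Add(17, Y) (Function('s')(Y, w) = Add(Y, 17) = Add(17, Y))
Add(Function('s')(Add(Add(-7, 76), -71), -125), Mul(-1, -43024)) = Add(Add(17, Add(Add(-7, 76), -71)), Mul(-1, -43024)) = Add(Add(17, Add(69, -71)), 43024) = Add(Add(17, -2), 43024) = Add(15, 43024) = 43039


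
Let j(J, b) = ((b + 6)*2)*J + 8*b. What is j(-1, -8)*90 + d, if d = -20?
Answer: -5420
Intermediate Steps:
j(J, b) = 8*b + J*(12 + 2*b) (j(J, b) = ((6 + b)*2)*J + 8*b = (12 + 2*b)*J + 8*b = J*(12 + 2*b) + 8*b = 8*b + J*(12 + 2*b))
j(-1, -8)*90 + d = (8*(-8) + 12*(-1) + 2*(-1)*(-8))*90 - 20 = (-64 - 12 + 16)*90 - 20 = -60*90 - 20 = -5400 - 20 = -5420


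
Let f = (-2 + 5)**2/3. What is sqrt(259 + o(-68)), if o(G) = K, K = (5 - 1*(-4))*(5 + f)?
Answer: sqrt(331) ≈ 18.193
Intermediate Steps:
f = 3 (f = 3**2*(1/3) = 9*(1/3) = 3)
K = 72 (K = (5 - 1*(-4))*(5 + 3) = (5 + 4)*8 = 9*8 = 72)
o(G) = 72
sqrt(259 + o(-68)) = sqrt(259 + 72) = sqrt(331)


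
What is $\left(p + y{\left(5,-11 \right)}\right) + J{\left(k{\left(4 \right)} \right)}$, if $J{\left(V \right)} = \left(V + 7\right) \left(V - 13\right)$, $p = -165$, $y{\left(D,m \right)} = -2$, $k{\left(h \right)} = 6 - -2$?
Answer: $-242$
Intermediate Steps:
$k{\left(h \right)} = 8$ ($k{\left(h \right)} = 6 + 2 = 8$)
$J{\left(V \right)} = \left(-13 + V\right) \left(7 + V\right)$ ($J{\left(V \right)} = \left(7 + V\right) \left(-13 + V\right) = \left(-13 + V\right) \left(7 + V\right)$)
$\left(p + y{\left(5,-11 \right)}\right) + J{\left(k{\left(4 \right)} \right)} = \left(-165 - 2\right) - \left(139 - 64\right) = -167 - 75 = -242$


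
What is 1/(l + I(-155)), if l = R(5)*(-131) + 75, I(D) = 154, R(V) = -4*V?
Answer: 1/2849 ≈ 0.00035100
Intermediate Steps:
l = 2695 (l = -4*5*(-131) + 75 = -20*(-131) + 75 = 2620 + 75 = 2695)
1/(l + I(-155)) = 1/(2695 + 154) = 1/2849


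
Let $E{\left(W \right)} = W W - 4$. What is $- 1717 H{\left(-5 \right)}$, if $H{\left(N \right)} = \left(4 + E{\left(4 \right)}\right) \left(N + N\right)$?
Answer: $274720$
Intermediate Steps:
$E{\left(W \right)} = -4 + W^{2}$ ($E{\left(W \right)} = W^{2} - 4 = -4 + W^{2}$)
$H{\left(N \right)} = 32 N$ ($H{\left(N \right)} = \left(4 - \left(4 - 4^{2}\right)\right) \left(N + N\right) = \left(4 + \left(-4 + 16\right)\right) 2 N = \left(4 + 12\right) 2 N = 16 \cdot 2 N = 32 N$)
$- 1717 H{\left(-5 \right)} = - 1717 \cdot 32 \left(-5\right) = \left(-1717\right) \left(-160\right) = 274720$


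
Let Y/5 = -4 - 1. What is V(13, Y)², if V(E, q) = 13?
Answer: 169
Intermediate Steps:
Y = -25 (Y = 5*(-4 - 1) = 5*(-5) = -25)
V(13, Y)² = 13² = 169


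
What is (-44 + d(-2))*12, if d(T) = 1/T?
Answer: -534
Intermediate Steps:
(-44 + d(-2))*12 = (-44 + 1/(-2))*12 = (-44 - ½)*12 = -89/2*12 = -534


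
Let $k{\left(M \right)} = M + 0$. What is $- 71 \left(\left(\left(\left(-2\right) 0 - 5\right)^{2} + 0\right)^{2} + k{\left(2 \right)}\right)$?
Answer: $-44517$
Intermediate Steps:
$k{\left(M \right)} = M$
$- 71 \left(\left(\left(\left(-2\right) 0 - 5\right)^{2} + 0\right)^{2} + k{\left(2 \right)}\right) = - 71 \left(\left(\left(\left(-2\right) 0 - 5\right)^{2} + 0\right)^{2} + 2\right) = - 71 \left(\left(\left(0 - 5\right)^{2} + 0\right)^{2} + 2\right) = - 71 \left(\left(\left(-5\right)^{2} + 0\right)^{2} + 2\right) = - 71 \left(\left(25 + 0\right)^{2} + 2\right) = - 71 \left(25^{2} + 2\right) = - 71 \left(625 + 2\right) = \left(-71\right) 627 = -44517$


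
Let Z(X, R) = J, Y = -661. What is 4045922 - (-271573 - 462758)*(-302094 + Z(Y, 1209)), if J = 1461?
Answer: -220760085601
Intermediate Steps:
Z(X, R) = 1461
4045922 - (-271573 - 462758)*(-302094 + Z(Y, 1209)) = 4045922 - (-271573 - 462758)*(-302094 + 1461) = 4045922 - (-734331)*(-300633) = 4045922 - 1*220764131523 = 4045922 - 220764131523 = -220760085601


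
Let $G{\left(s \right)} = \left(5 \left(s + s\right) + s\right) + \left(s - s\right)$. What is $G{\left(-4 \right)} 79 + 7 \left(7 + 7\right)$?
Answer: $-3378$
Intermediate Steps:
$G{\left(s \right)} = 11 s$ ($G{\left(s \right)} = \left(5 \cdot 2 s + s\right) + 0 = \left(10 s + s\right) + 0 = 11 s + 0 = 11 s$)
$G{\left(-4 \right)} 79 + 7 \left(7 + 7\right) = 11 \left(-4\right) 79 + 7 \left(7 + 7\right) = \left(-44\right) 79 + 7 \cdot 14 = -3476 + 98 = -3378$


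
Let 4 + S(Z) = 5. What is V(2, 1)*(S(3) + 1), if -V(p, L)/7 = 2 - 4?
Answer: 28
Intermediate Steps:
S(Z) = 1 (S(Z) = -4 + 5 = 1)
V(p, L) = 14 (V(p, L) = -7*(2 - 4) = -7*(-2) = 14)
V(2, 1)*(S(3) + 1) = 14*(1 + 1) = 14*2 = 28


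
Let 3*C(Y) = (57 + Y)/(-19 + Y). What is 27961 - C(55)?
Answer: 754919/27 ≈ 27960.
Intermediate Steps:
C(Y) = (57 + Y)/(3*(-19 + Y)) (C(Y) = ((57 + Y)/(-19 + Y))/3 = (57 + Y)/(3*(-19 + Y)))
27961 - C(55) = 27961 - (57 + 55)/(3*(-19 + 55)) = 27961 - 112/(3*36) = 27961 - 1*28/27 = 27961 - 28/27 = 754919/27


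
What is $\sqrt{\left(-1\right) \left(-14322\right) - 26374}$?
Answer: $2 i \sqrt{3013} \approx 109.78 i$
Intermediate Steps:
$\sqrt{\left(-1\right) \left(-14322\right) - 26374} = \sqrt{14322 - 26374} = \sqrt{-12052} = 2 i \sqrt{3013}$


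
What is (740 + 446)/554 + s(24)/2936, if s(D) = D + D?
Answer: 219293/101659 ≈ 2.1571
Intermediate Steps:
s(D) = 2*D
(740 + 446)/554 + s(24)/2936 = (740 + 446)/554 + (2*24)/2936 = 1186*(1/554) + 48*(1/2936) = 593/277 + 6/367 = 219293/101659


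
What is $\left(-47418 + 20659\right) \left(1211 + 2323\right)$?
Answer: $-94566306$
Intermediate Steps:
$\left(-47418 + 20659\right) \left(1211 + 2323\right) = \left(-26759\right) 3534 = -94566306$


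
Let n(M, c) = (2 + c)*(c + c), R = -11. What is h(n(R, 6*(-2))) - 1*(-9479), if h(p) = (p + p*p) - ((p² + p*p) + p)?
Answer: -48121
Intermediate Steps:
n(M, c) = 2*c*(2 + c) (n(M, c) = (2 + c)*(2*c) = 2*c*(2 + c))
h(p) = -p² (h(p) = (p + p²) - ((p² + p²) + p) = (p + p²) - (2*p² + p) = (p + p²) - (p + 2*p²) = (p + p²) + (-p - 2*p²) = -p²)
h(n(R, 6*(-2))) - 1*(-9479) = -(2*(6*(-2))*(2 + 6*(-2)))² - 1*(-9479) = -(2*(-12)*(2 - 12))² + 9479 = -(2*(-12)*(-10))² + 9479 = -1*240² + 9479 = -1*57600 + 9479 = -57600 + 9479 = -48121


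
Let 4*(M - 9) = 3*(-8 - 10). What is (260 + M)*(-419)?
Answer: -214109/2 ≈ -1.0705e+5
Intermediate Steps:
M = -9/2 (M = 9 + (3*(-8 - 10))/4 = 9 + (3*(-18))/4 = 9 + (1/4)*(-54) = 9 - 27/2 = -9/2 ≈ -4.5000)
(260 + M)*(-419) = (260 - 9/2)*(-419) = (511/2)*(-419) = -214109/2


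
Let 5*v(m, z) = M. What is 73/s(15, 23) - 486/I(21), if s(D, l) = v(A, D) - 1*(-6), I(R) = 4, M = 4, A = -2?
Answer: -1883/17 ≈ -110.76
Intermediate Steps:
v(m, z) = ⅘ (v(m, z) = (⅕)*4 = ⅘)
s(D, l) = 34/5 (s(D, l) = ⅘ - 1*(-6) = ⅘ + 6 = 34/5)
73/s(15, 23) - 486/I(21) = 73/(34/5) - 486/4 = 73*(5/34) - 486*¼ = 365/34 - 243/2 = -1883/17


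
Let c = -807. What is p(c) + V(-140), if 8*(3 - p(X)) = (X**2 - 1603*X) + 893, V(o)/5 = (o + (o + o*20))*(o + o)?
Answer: 32550261/8 ≈ 4.0688e+6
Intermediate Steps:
V(o) = 220*o**2 (V(o) = 5*((o + (o + o*20))*(o + o)) = 5*((o + (o + 20*o))*(2*o)) = 5*((o + 21*o)*(2*o)) = 5*((22*o)*(2*o)) = 5*(44*o**2) = 220*o**2)
p(X) = -869/8 - X**2/8 + 1603*X/8 (p(X) = 3 - ((X**2 - 1603*X) + 893)/8 = 3 - (893 + X**2 - 1603*X)/8 = 3 + (-893/8 - X**2/8 + 1603*X/8) = -869/8 - X**2/8 + 1603*X/8)
p(c) + V(-140) = (-869/8 - 1/8*(-807)**2 + (1603/8)*(-807)) + 220*(-140)**2 = (-869/8 - 1/8*651249 - 1293621/8) + 220*19600 = (-869/8 - 651249/8 - 1293621/8) + 4312000 = -1945739/8 + 4312000 = 32550261/8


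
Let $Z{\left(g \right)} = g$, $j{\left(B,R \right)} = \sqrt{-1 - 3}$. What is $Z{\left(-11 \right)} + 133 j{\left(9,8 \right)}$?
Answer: $-11 + 266 i \approx -11.0 + 266.0 i$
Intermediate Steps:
$j{\left(B,R \right)} = 2 i$ ($j{\left(B,R \right)} = \sqrt{-4} = 2 i$)
$Z{\left(-11 \right)} + 133 j{\left(9,8 \right)} = -11 + 133 \cdot 2 i = -11 + 266 i$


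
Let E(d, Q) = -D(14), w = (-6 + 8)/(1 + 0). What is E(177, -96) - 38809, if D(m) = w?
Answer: -38811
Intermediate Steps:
w = 2 (w = 2/1 = 2*1 = 2)
D(m) = 2
E(d, Q) = -2 (E(d, Q) = -1*2 = -2)
E(177, -96) - 38809 = -2 - 38809 = -38811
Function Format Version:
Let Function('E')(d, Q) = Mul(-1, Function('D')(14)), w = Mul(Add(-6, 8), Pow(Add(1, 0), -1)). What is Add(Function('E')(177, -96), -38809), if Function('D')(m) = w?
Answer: -38811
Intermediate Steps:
w = 2 (w = Mul(2, Pow(1, -1)) = Mul(2, 1) = 2)
Function('D')(m) = 2
Function('E')(d, Q) = -2 (Function('E')(d, Q) = Mul(-1, 2) = -2)
Add(Function('E')(177, -96), -38809) = Add(-2, -38809) = -38811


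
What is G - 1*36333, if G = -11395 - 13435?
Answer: -61163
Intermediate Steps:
G = -24830
G - 1*36333 = -24830 - 1*36333 = -24830 - 36333 = -61163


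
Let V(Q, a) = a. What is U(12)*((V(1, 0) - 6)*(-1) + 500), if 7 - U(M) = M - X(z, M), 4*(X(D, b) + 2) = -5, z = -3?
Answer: -8349/2 ≈ -4174.5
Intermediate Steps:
X(D, b) = -13/4 (X(D, b) = -2 + (¼)*(-5) = -2 - 5/4 = -13/4)
U(M) = 15/4 - M (U(M) = 7 - (M - 1*(-13/4)) = 7 - (M + 13/4) = 7 - (13/4 + M) = 7 + (-13/4 - M) = 15/4 - M)
U(12)*((V(1, 0) - 6)*(-1) + 500) = (15/4 - 1*12)*((0 - 6)*(-1) + 500) = (15/4 - 12)*(-6*(-1) + 500) = -33*(6 + 500)/4 = -33/4*506 = -8349/2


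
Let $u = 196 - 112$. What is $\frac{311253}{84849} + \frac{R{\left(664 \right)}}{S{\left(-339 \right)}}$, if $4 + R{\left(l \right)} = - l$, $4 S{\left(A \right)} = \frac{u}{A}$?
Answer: $\frac{2135640229}{197981} \approx 10787.0$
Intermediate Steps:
$u = 84$ ($u = 196 - 112 = 84$)
$S{\left(A \right)} = \frac{21}{A}$ ($S{\left(A \right)} = \frac{84 \frac{1}{A}}{4} = \frac{21}{A}$)
$R{\left(l \right)} = -4 - l$
$\frac{311253}{84849} + \frac{R{\left(664 \right)}}{S{\left(-339 \right)}} = \frac{311253}{84849} + \frac{-4 - 664}{21 \frac{1}{-339}} = 311253 \cdot \frac{1}{84849} + \frac{-4 - 664}{21 \left(- \frac{1}{339}\right)} = \frac{103751}{28283} - \frac{668}{- \frac{7}{113}} = \frac{103751}{28283} - - \frac{75484}{7} = \frac{103751}{28283} + \frac{75484}{7} = \frac{2135640229}{197981}$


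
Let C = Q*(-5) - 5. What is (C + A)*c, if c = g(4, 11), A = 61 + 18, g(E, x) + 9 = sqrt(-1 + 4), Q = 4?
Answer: -486 + 54*sqrt(3) ≈ -392.47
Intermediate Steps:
C = -25 (C = 4*(-5) - 5 = -20 - 5 = -25)
g(E, x) = -9 + sqrt(3) (g(E, x) = -9 + sqrt(-1 + 4) = -9 + sqrt(3))
A = 79
c = -9 + sqrt(3) ≈ -7.2680
(C + A)*c = (-25 + 79)*(-9 + sqrt(3)) = 54*(-9 + sqrt(3)) = -486 + 54*sqrt(3)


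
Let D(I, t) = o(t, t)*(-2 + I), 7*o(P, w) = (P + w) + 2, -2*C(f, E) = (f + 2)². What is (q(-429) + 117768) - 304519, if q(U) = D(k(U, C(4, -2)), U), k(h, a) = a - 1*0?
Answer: -1290137/7 ≈ -1.8431e+5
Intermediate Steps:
C(f, E) = -(2 + f)²/2 (C(f, E) = -(f + 2)²/2 = -(2 + f)²/2)
o(P, w) = 2/7 + P/7 + w/7 (o(P, w) = ((P + w) + 2)/7 = (2 + P + w)/7 = 2/7 + P/7 + w/7)
k(h, a) = a (k(h, a) = a + 0 = a)
D(I, t) = (-2 + I)*(2/7 + 2*t/7) (D(I, t) = (2/7 + t/7 + t/7)*(-2 + I) = (2/7 + 2*t/7)*(-2 + I) = (-2 + I)*(2/7 + 2*t/7))
q(U) = -40/7 - 40*U/7 (q(U) = 2*(1 + U)*(-2 - (2 + 4)²/2)/7 = 2*(1 + U)*(-2 - ½*6²)/7 = 2*(1 + U)*(-2 - ½*36)/7 = 2*(1 + U)*(-2 - 18)/7 = (2/7)*(1 + U)*(-20) = -40/7 - 40*U/7)
(q(-429) + 117768) - 304519 = ((-40/7 - 40/7*(-429)) + 117768) - 304519 = ((-40/7 + 17160/7) + 117768) - 304519 = (17120/7 + 117768) - 304519 = 841496/7 - 304519 = -1290137/7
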